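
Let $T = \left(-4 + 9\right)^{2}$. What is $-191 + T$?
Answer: $-166$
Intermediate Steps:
$T = 25$ ($T = 5^{2} = 25$)
$-191 + T = -191 + 25 = -166$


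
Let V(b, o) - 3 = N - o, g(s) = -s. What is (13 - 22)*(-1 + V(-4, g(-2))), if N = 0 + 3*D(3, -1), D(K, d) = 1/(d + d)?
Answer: 27/2 ≈ 13.500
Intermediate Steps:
D(K, d) = 1/(2*d)
N = -3/2 (N = 0 + 3*((½)/(-1)) = 0 + 3*((½)*(-1)) = 0 + 3*(-½) = 0 - 3/2 = -3/2 ≈ -1.5000)
V(b, o) = 3/2 - o (V(b, o) = 3 + (-3/2 - o) = 3/2 - o)
(13 - 22)*(-1 + V(-4, g(-2))) = (13 - 22)*(-1 + (3/2 - (-1)*(-2))) = -9*(-1 + (3/2 - 1*2)) = -9*(-1 + (3/2 - 2)) = -9*(-1 - ½) = -9*(-3/2) = 27/2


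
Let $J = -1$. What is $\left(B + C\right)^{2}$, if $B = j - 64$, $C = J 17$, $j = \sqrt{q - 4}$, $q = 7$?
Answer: $\left(81 - \sqrt{3}\right)^{2} \approx 6283.4$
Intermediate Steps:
$j = \sqrt{3}$ ($j = \sqrt{7 - 4} = \sqrt{3} \approx 1.732$)
$C = -17$ ($C = \left(-1\right) 17 = -17$)
$B = -64 + \sqrt{3}$ ($B = \sqrt{3} - 64 = -64 + \sqrt{3} \approx -62.268$)
$\left(B + C\right)^{2} = \left(\left(-64 + \sqrt{3}\right) - 17\right)^{2} = \left(-81 + \sqrt{3}\right)^{2}$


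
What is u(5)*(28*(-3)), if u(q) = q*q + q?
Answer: -2520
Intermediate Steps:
u(q) = q + q² (u(q) = q² + q = q + q²)
u(5)*(28*(-3)) = (5*(1 + 5))*(28*(-3)) = (5*6)*(-84) = 30*(-84) = -2520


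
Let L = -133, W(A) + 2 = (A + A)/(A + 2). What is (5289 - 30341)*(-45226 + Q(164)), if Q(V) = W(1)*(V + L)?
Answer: 3402111704/3 ≈ 1.1340e+9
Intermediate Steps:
W(A) = -2 + 2*A/(2 + A) (W(A) = -2 + (A + A)/(A + 2) = -2 + (2*A)/(2 + A) = -2 + 2*A/(2 + A))
Q(V) = 532/3 - 4*V/3 (Q(V) = (-4/(2 + 1))*(V - 133) = (-4/3)*(-133 + V) = (-4*⅓)*(-133 + V) = -4*(-133 + V)/3 = 532/3 - 4*V/3)
(5289 - 30341)*(-45226 + Q(164)) = (5289 - 30341)*(-45226 + (532/3 - 4/3*164)) = -25052*(-45226 + (532/3 - 656/3)) = -25052*(-45226 - 124/3) = -25052*(-135802/3) = 3402111704/3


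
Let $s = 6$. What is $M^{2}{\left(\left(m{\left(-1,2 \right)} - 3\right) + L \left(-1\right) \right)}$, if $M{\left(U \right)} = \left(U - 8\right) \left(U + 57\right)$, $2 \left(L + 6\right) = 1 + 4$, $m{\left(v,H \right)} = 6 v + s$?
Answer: $\frac{2975625}{16} \approx 1.8598 \cdot 10^{5}$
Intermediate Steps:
$m{\left(v,H \right)} = 6 + 6 v$ ($m{\left(v,H \right)} = 6 v + 6 = 6 + 6 v$)
$L = - \frac{7}{2}$ ($L = -6 + \frac{1 + 4}{2} = -6 + \frac{1}{2} \cdot 5 = -6 + \frac{5}{2} = - \frac{7}{2} \approx -3.5$)
$M{\left(U \right)} = \left(-8 + U\right) \left(57 + U\right)$
$M^{2}{\left(\left(m{\left(-1,2 \right)} - 3\right) + L \left(-1\right) \right)} = \left(-456 + \left(\left(\left(6 + 6 \left(-1\right)\right) - 3\right) - - \frac{7}{2}\right)^{2} + 49 \left(\left(\left(6 + 6 \left(-1\right)\right) - 3\right) - - \frac{7}{2}\right)\right)^{2} = \left(-456 + \left(\left(\left(6 - 6\right) - 3\right) + \frac{7}{2}\right)^{2} + 49 \left(\left(\left(6 - 6\right) - 3\right) + \frac{7}{2}\right)\right)^{2} = \left(-456 + \left(\left(0 - 3\right) + \frac{7}{2}\right)^{2} + 49 \left(\left(0 - 3\right) + \frac{7}{2}\right)\right)^{2} = \left(-456 + \left(-3 + \frac{7}{2}\right)^{2} + 49 \left(-3 + \frac{7}{2}\right)\right)^{2} = \left(-456 + \left(\frac{1}{2}\right)^{2} + 49 \cdot \frac{1}{2}\right)^{2} = \left(-456 + \frac{1}{4} + \frac{49}{2}\right)^{2} = \left(- \frac{1725}{4}\right)^{2} = \frac{2975625}{16}$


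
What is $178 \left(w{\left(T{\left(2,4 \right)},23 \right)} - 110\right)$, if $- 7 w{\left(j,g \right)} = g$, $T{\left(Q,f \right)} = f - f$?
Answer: $- \frac{141154}{7} \approx -20165.0$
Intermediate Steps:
$T{\left(Q,f \right)} = 0$
$w{\left(j,g \right)} = - \frac{g}{7}$
$178 \left(w{\left(T{\left(2,4 \right)},23 \right)} - 110\right) = 178 \left(\left(- \frac{1}{7}\right) 23 - 110\right) = 178 \left(- \frac{23}{7} - 110\right) = 178 \left(- \frac{793}{7}\right) = - \frac{141154}{7}$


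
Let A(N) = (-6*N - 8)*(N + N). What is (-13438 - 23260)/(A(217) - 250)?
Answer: 18349/284395 ≈ 0.064519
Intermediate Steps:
A(N) = 2*N*(-8 - 6*N) (A(N) = (-8 - 6*N)*(2*N) = 2*N*(-8 - 6*N))
(-13438 - 23260)/(A(217) - 250) = (-13438 - 23260)/(-4*217*(4 + 3*217) - 250) = -36698/(-4*217*(4 + 651) - 250) = -36698/(-4*217*655 - 250) = -36698/(-568540 - 250) = -36698/(-568790) = -36698*(-1/568790) = 18349/284395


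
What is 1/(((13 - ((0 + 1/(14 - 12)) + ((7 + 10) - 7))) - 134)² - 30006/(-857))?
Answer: 3428/59397857 ≈ 5.7713e-5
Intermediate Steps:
1/(((13 - ((0 + 1/(14 - 12)) + ((7 + 10) - 7))) - 134)² - 30006/(-857)) = 1/(((13 - ((0 + 1/2) + (17 - 7))) - 134)² - 30006*(-1/857)) = 1/(((13 - ((0 + ½) + 10)) - 134)² + 30006/857) = 1/(((13 - (½ + 10)) - 134)² + 30006/857) = 1/(((13 - 1*21/2) - 134)² + 30006/857) = 1/(((13 - 21/2) - 134)² + 30006/857) = 1/((5/2 - 134)² + 30006/857) = 1/((-263/2)² + 30006/857) = 1/(69169/4 + 30006/857) = 1/(59397857/3428) = 3428/59397857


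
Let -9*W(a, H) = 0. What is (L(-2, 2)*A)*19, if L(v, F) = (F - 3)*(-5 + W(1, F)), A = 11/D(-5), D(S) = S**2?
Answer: 209/5 ≈ 41.800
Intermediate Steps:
W(a, H) = 0 (W(a, H) = -1/9*0 = 0)
A = 11/25 (A = 11/((-5)**2) = 11/25 ≈ 0.44000)
L(v, F) = 15 - 5*F (L(v, F) = (F - 3)*(-5 + 0) = (-3 + F)*(-5) = 15 - 5*F)
(L(-2, 2)*A)*19 = ((15 - 5*2)*(11/25))*19 = ((15 - 10)*(11/25))*19 = (5*(11/25))*19 = (11/5)*19 = 209/5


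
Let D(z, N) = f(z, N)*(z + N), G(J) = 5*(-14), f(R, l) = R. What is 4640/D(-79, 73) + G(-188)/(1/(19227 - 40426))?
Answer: 351693730/237 ≈ 1.4839e+6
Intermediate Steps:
G(J) = -70
D(z, N) = z*(N + z) (D(z, N) = z*(z + N) = z*(N + z))
4640/D(-79, 73) + G(-188)/(1/(19227 - 40426)) = 4640/((-79*(73 - 79))) - 70/(1/(19227 - 40426)) = 4640/((-79*(-6))) - 70/(1/(-21199)) = 4640/474 - 70/(-1/21199) = 4640*(1/474) - 70*(-21199) = 2320/237 + 1483930 = 351693730/237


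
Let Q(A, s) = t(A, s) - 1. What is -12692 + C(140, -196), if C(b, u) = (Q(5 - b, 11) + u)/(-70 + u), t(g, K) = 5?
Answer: -1687940/133 ≈ -12691.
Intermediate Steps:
Q(A, s) = 4 (Q(A, s) = 5 - 1 = 4)
C(b, u) = (4 + u)/(-70 + u)
-12692 + C(140, -196) = -12692 + (4 - 196)/(-70 - 196) = -12692 - 192/(-266) = -12692 - 1/266*(-192) = -12692 + 96/133 = -1687940/133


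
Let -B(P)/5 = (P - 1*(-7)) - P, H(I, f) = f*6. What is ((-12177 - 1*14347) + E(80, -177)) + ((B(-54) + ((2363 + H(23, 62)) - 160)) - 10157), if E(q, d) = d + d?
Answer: -34495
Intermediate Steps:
H(I, f) = 6*f
B(P) = -35 (B(P) = -5*((P - 1*(-7)) - P) = -5*((P + 7) - P) = -5*((7 + P) - P) = -5*7 = -35)
E(q, d) = 2*d
((-12177 - 1*14347) + E(80, -177)) + ((B(-54) + ((2363 + H(23, 62)) - 160)) - 10157) = ((-12177 - 1*14347) + 2*(-177)) + ((-35 + ((2363 + 6*62) - 160)) - 10157) = ((-12177 - 14347) - 354) + ((-35 + ((2363 + 372) - 160)) - 10157) = (-26524 - 354) + ((-35 + (2735 - 160)) - 10157) = -26878 + ((-35 + 2575) - 10157) = -26878 + (2540 - 10157) = -26878 - 7617 = -34495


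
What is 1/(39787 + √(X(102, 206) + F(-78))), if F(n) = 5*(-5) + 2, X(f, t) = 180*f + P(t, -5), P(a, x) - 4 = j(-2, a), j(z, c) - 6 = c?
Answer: 39787/1582986816 - √18553/1582986816 ≈ 2.5048e-5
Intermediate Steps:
j(z, c) = 6 + c
P(a, x) = 10 + a (P(a, x) = 4 + (6 + a) = 10 + a)
X(f, t) = 10 + t + 180*f (X(f, t) = 180*f + (10 + t) = 10 + t + 180*f)
F(n) = -23 (F(n) = -25 + 2 = -23)
1/(39787 + √(X(102, 206) + F(-78))) = 1/(39787 + √((10 + 206 + 180*102) - 23)) = 1/(39787 + √((10 + 206 + 18360) - 23)) = 1/(39787 + √(18576 - 23)) = 1/(39787 + √18553)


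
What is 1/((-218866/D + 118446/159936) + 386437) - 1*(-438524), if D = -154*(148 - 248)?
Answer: 1242180199472052516/2832639033359 ≈ 4.3852e+5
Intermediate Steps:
D = 15400 (D = -154*(-100) = 15400)
1/((-218866/D + 118446/159936) + 386437) - 1*(-438524) = 1/((-218866/15400 + 118446/159936) + 386437) - 1*(-438524) = 1/((-218866*1/15400 + 118446*(1/159936)) + 386437) + 438524 = 1/((-109433/7700 + 19741/26656) + 386437) + 438524 = 1/(-98751441/7330400 + 386437) + 438524 = 1/(2832639033359/7330400) + 438524 = 7330400/2832639033359 + 438524 = 1242180199472052516/2832639033359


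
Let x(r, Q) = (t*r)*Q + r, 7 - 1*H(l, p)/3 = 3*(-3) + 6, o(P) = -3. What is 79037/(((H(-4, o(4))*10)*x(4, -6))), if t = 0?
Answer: 79037/1200 ≈ 65.864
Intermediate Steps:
H(l, p) = 30 (H(l, p) = 21 - 3*(3*(-3) + 6) = 21 - 3*(-9 + 6) = 21 - 3*(-3) = 21 + 9 = 30)
x(r, Q) = r (x(r, Q) = (0*r)*Q + r = 0*Q + r = 0 + r = r)
79037/(((H(-4, o(4))*10)*x(4, -6))) = 79037/(((30*10)*4)) = 79037/((300*4)) = 79037/1200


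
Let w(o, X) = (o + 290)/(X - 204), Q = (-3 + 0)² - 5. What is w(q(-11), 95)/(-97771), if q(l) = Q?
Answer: 294/10657039 ≈ 2.7587e-5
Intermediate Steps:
Q = 4 (Q = (-3)² - 5 = 9 - 5 = 4)
q(l) = 4
w(o, X) = (290 + o)/(-204 + X)
w(q(-11), 95)/(-97771) = ((290 + 4)/(-204 + 95))/(-97771) = (294/(-109))*(-1/97771) = -1/109*294*(-1/97771) = -294/109*(-1/97771) = 294/10657039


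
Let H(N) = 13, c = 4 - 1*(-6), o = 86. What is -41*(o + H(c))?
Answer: -4059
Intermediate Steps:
c = 10 (c = 4 + 6 = 10)
-41*(o + H(c)) = -41*(86 + 13) = -41*99 = -4059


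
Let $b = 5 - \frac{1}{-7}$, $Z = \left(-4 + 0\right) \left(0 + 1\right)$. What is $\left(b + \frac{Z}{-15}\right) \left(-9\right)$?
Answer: $- \frac{1704}{35} \approx -48.686$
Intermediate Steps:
$Z = -4$ ($Z = \left(-4\right) 1 = -4$)
$b = \frac{36}{7}$ ($b = 5 - - \frac{1}{7} = 5 + \frac{1}{7} = \frac{36}{7} \approx 5.1429$)
$\left(b + \frac{Z}{-15}\right) \left(-9\right) = \left(\frac{36}{7} - \frac{4}{-15}\right) \left(-9\right) = \left(\frac{36}{7} - - \frac{4}{15}\right) \left(-9\right) = \left(\frac{36}{7} + \frac{4}{15}\right) \left(-9\right) = \frac{568}{105} \left(-9\right) = - \frac{1704}{35}$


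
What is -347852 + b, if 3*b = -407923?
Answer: -1451479/3 ≈ -4.8383e+5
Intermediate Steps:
b = -407923/3 (b = (1/3)*(-407923) = -407923/3 ≈ -1.3597e+5)
-347852 + b = -347852 - 407923/3 = -1451479/3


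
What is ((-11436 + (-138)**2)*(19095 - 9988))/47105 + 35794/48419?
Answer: 3356447621834/2280776995 ≈ 1471.6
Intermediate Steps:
((-11436 + (-138)**2)*(19095 - 9988))/47105 + 35794/48419 = ((-11436 + 19044)*9107)*(1/47105) + 35794*(1/48419) = (7608*9107)*(1/47105) + 35794/48419 = 69286056*(1/47105) + 35794/48419 = 69286056/47105 + 35794/48419 = 3356447621834/2280776995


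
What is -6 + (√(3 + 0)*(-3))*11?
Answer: -6 - 33*√3 ≈ -63.158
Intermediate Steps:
-6 + (√(3 + 0)*(-3))*11 = -6 + (√3*(-3))*11 = -6 - 3*√3*11 = -6 - 33*√3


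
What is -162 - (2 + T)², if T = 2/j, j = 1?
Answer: -178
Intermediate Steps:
T = 2 (T = 2/1 = 2*1 = 2)
-162 - (2 + T)² = -162 - (2 + 2)² = -162 - 1*4² = -162 - 1*16 = -162 - 16 = -178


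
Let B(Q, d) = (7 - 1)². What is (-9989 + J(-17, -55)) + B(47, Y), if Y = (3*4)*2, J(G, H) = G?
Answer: -9970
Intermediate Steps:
Y = 24 (Y = 12*2 = 24)
B(Q, d) = 36 (B(Q, d) = 6² = 36)
(-9989 + J(-17, -55)) + B(47, Y) = (-9989 - 17) + 36 = -10006 + 36 = -9970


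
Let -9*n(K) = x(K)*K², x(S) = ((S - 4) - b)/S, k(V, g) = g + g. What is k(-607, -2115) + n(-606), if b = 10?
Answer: -137930/3 ≈ -45977.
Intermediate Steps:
k(V, g) = 2*g
x(S) = (-14 + S)/S (x(S) = ((S - 4) - 1*10)/S = ((-4 + S) - 10)/S = (-14 + S)/S)
n(K) = -K*(-14 + K)/9 (n(K) = -(-14 + K)/K*K²/9 = -K*(-14 + K)/9)
k(-607, -2115) + n(-606) = 2*(-2115) + (⅑)*(-606)*(14 - 1*(-606)) = -4230 + (⅑)*(-606)*(14 + 606) = -4230 + (⅑)*(-606)*620 = -4230 - 125240/3 = -137930/3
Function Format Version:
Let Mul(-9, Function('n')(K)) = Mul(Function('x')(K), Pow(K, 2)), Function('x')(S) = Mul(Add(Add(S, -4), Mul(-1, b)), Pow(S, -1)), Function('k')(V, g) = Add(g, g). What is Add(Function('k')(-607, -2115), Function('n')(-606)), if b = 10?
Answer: Rational(-137930, 3) ≈ -45977.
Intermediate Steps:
Function('k')(V, g) = Mul(2, g)
Function('x')(S) = Mul(Pow(S, -1), Add(-14, S)) (Function('x')(S) = Mul(Add(Add(S, -4), Mul(-1, 10)), Pow(S, -1)) = Mul(Add(Add(-4, S), -10), Pow(S, -1)) = Mul(Add(-14, S), Pow(S, -1)) = Mul(Pow(S, -1), Add(-14, S)))
Function('n')(K) = Mul(Rational(-1, 9), K, Add(-14, K)) (Function('n')(K) = Mul(Rational(-1, 9), Mul(Mul(Pow(K, -1), Add(-14, K)), Pow(K, 2))) = Mul(Rational(-1, 9), Mul(K, Add(-14, K))) = Mul(Rational(-1, 9), K, Add(-14, K)))
Add(Function('k')(-607, -2115), Function('n')(-606)) = Add(Mul(2, -2115), Mul(Rational(1, 9), -606, Add(14, Mul(-1, -606)))) = Add(-4230, Mul(Rational(1, 9), -606, Add(14, 606))) = Add(-4230, Mul(Rational(1, 9), -606, 620)) = Add(-4230, Rational(-125240, 3)) = Rational(-137930, 3)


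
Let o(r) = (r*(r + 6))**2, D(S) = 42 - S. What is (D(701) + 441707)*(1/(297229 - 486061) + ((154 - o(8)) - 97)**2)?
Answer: 541086167617178839/7868 ≈ 6.8770e+13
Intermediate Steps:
o(r) = r**2*(6 + r)**2 (o(r) = (r*(6 + r))**2 = r**2*(6 + r)**2)
(D(701) + 441707)*(1/(297229 - 486061) + ((154 - o(8)) - 97)**2) = ((42 - 1*701) + 441707)*(1/(297229 - 486061) + ((154 - 8**2*(6 + 8)**2) - 97)**2) = ((42 - 701) + 441707)*(1/(-188832) + ((154 - 64*14**2) - 97)**2) = (-659 + 441707)*(-1/188832 + ((154 - 64*196) - 97)**2) = 441048*(-1/188832 + ((154 - 1*12544) - 97)**2) = 441048*(-1/188832 + ((154 - 12544) - 97)**2) = 441048*(-1/188832 + (-12390 - 97)**2) = 441048*(-1/188832 + (-12487)**2) = 441048*(-1/188832 + 155925169) = 441048*(29443661512607/188832) = 541086167617178839/7868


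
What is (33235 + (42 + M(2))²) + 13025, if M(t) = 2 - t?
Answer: 48024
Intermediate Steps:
(33235 + (42 + M(2))²) + 13025 = (33235 + (42 + (2 - 1*2))²) + 13025 = (33235 + (42 + (2 - 2))²) + 13025 = (33235 + (42 + 0)²) + 13025 = (33235 + 42²) + 13025 = (33235 + 1764) + 13025 = 34999 + 13025 = 48024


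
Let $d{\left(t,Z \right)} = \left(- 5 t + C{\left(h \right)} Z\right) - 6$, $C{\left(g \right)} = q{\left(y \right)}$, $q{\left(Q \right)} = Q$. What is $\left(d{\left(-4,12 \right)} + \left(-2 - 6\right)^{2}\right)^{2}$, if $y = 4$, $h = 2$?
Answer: $15876$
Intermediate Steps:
$C{\left(g \right)} = 4$
$d{\left(t,Z \right)} = -6 - 5 t + 4 Z$ ($d{\left(t,Z \right)} = \left(- 5 t + 4 Z\right) - 6 = -6 - 5 t + 4 Z$)
$\left(d{\left(-4,12 \right)} + \left(-2 - 6\right)^{2}\right)^{2} = \left(\left(-6 - -20 + 4 \cdot 12\right) + \left(-2 - 6\right)^{2}\right)^{2} = \left(\left(-6 + 20 + 48\right) + \left(-8\right)^{2}\right)^{2} = \left(62 + 64\right)^{2} = 126^{2} = 15876$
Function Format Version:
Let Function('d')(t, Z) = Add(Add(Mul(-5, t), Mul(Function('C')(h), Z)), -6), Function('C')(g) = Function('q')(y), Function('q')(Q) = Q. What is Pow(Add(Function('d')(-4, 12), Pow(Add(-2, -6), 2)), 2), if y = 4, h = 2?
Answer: 15876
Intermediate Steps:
Function('C')(g) = 4
Function('d')(t, Z) = Add(-6, Mul(-5, t), Mul(4, Z)) (Function('d')(t, Z) = Add(Add(Mul(-5, t), Mul(4, Z)), -6) = Add(-6, Mul(-5, t), Mul(4, Z)))
Pow(Add(Function('d')(-4, 12), Pow(Add(-2, -6), 2)), 2) = Pow(Add(Add(-6, Mul(-5, -4), Mul(4, 12)), Pow(Add(-2, -6), 2)), 2) = Pow(Add(Add(-6, 20, 48), Pow(-8, 2)), 2) = Pow(Add(62, 64), 2) = Pow(126, 2) = 15876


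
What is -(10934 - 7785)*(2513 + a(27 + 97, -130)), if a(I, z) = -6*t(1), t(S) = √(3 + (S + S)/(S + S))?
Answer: -7875649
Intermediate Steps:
t(S) = 2 (t(S) = √(3 + (2*S)/((2*S))) = √(3 + (2*S)*(1/(2*S))) = √(3 + 1) = √4 = 2)
a(I, z) = -12 (a(I, z) = -6*2 = -12)
-(10934 - 7785)*(2513 + a(27 + 97, -130)) = -(10934 - 7785)*(2513 - 12) = -3149*2501 = -1*7875649 = -7875649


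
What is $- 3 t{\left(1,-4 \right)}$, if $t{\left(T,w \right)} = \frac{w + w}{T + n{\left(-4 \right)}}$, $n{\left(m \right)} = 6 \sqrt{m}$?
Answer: $\frac{24}{145} - \frac{288 i}{145} \approx 0.16552 - 1.9862 i$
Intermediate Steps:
$t{\left(T,w \right)} = \frac{2 w}{T + 12 i}$ ($t{\left(T,w \right)} = \frac{w + w}{T + 6 \sqrt{-4}} = \frac{2 w}{T + 6 \cdot 2 i} = \frac{2 w}{T + 12 i}$)
$- 3 t{\left(1,-4 \right)} = - 3 \cdot 2 \left(-4\right) \frac{1}{1 + 12 i} = - 3 \cdot 2 \left(-4\right) \frac{1 - 12 i}{145} = - 3 \left(- \frac{8}{145} + \frac{96 i}{145}\right) = \frac{24}{145} - \frac{288 i}{145}$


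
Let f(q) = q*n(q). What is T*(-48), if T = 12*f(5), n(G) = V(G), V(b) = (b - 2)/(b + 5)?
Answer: -864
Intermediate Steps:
V(b) = (-2 + b)/(5 + b)
n(G) = (-2 + G)/(5 + G)
f(q) = q*(-2 + q)/(5 + q) (f(q) = q*((-2 + q)/(5 + q)) = q*(-2 + q)/(5 + q))
T = 18 (T = 12*(5*(-2 + 5)/(5 + 5)) = 12*(5*3/10) = 12*(5*(⅒)*3) = 12*(3/2) = 18)
T*(-48) = 18*(-48) = -864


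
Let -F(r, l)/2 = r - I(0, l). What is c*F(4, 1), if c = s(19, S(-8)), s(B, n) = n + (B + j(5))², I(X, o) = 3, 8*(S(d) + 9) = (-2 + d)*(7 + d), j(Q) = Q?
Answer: -2273/2 ≈ -1136.5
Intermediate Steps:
S(d) = -9 + (-2 + d)*(7 + d)/8 (S(d) = -9 + ((-2 + d)*(7 + d))/8 = -9 + (-2 + d)*(7 + d)/8)
F(r, l) = 6 - 2*r (F(r, l) = -2*(r - 1*3) = -2*(r - 3) = -2*(-3 + r) = 6 - 2*r)
s(B, n) = n + (5 + B)² (s(B, n) = n + (B + 5)² = n + (5 + B)²)
c = 2273/4 (c = (-43/4 + (⅛)*(-8)² + (5/8)*(-8)) + (5 + 19)² = (-43/4 + (⅛)*64 - 5) + 24² = (-43/4 + 8 - 5) + 576 = -31/4 + 576 = 2273/4 ≈ 568.25)
c*F(4, 1) = 2273*(6 - 2*4)/4 = 2273*(6 - 8)/4 = (2273/4)*(-2) = -2273/2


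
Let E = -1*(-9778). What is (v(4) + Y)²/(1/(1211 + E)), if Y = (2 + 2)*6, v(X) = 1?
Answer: 6868125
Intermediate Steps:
E = 9778
Y = 24 (Y = 4*6 = 24)
(v(4) + Y)²/(1/(1211 + E)) = (1 + 24)²/(1/(1211 + 9778)) = 25²/(1/10989) = 625/(1/10989) = 625*10989 = 6868125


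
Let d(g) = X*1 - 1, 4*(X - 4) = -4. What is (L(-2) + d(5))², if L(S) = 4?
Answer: 36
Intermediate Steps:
X = 3 (X = 4 + (¼)*(-4) = 4 - 1 = 3)
d(g) = 2 (d(g) = 3*1 - 1 = 3 - 1 = 2)
(L(-2) + d(5))² = (4 + 2)² = 6² = 36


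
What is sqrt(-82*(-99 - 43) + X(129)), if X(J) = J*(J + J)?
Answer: sqrt(44926) ≈ 211.96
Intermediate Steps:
X(J) = 2*J**2 (X(J) = J*(2*J) = 2*J**2)
sqrt(-82*(-99 - 43) + X(129)) = sqrt(-82*(-99 - 43) + 2*129**2) = sqrt(-82*(-142) + 2*16641) = sqrt(11644 + 33282) = sqrt(44926)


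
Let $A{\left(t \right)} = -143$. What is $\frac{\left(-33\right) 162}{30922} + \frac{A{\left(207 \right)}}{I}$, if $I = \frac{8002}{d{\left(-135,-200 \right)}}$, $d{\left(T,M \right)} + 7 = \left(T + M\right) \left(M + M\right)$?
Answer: $- \frac{296269594885}{123718922} \approx -2394.7$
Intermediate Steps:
$d{\left(T,M \right)} = -7 + 2 M \left(M + T\right)$ ($d{\left(T,M \right)} = -7 + \left(T + M\right) \left(M + M\right) = -7 + \left(M + T\right) 2 M = -7 + 2 M \left(M + T\right)$)
$I = \frac{8002}{133993}$ ($I = \frac{8002}{-7 + 2 \left(-200\right)^{2} + 2 \left(-200\right) \left(-135\right)} = \frac{8002}{-7 + 2 \cdot 40000 + 54000} = \frac{8002}{-7 + 80000 + 54000} = \frac{8002}{133993} \approx 0.05972$)
$\frac{\left(-33\right) 162}{30922} + \frac{A{\left(207 \right)}}{I} = \frac{\left(-33\right) 162}{30922} - \frac{143}{\frac{8002}{133993}} = \left(-5346\right) \frac{1}{30922} - \frac{19160999}{8002} = - \frac{2673}{15461} - \frac{19160999}{8002} = - \frac{296269594885}{123718922}$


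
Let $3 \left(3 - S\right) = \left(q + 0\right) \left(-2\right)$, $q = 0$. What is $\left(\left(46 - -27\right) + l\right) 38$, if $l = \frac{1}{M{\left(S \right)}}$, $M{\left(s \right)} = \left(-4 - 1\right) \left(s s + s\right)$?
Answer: $\frac{83201}{30} \approx 2773.4$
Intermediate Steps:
$S = 3$ ($S = 3 - \frac{\left(0 + 0\right) \left(-2\right)}{3} = 3 - \frac{0 \left(-2\right)}{3} = 3 - 0 = 3 + 0 = 3$)
$M{\left(s \right)} = - 5 s - 5 s^{2}$ ($M{\left(s \right)} = - 5 \left(s^{2} + s\right) = - 5 \left(s + s^{2}\right) = - 5 s - 5 s^{2}$)
$l = - \frac{1}{60}$ ($l = \frac{1}{\left(-5\right) 3 \left(1 + 3\right)} = \frac{1}{\left(-5\right) 3 \cdot 4} = \frac{1}{-60} = - \frac{1}{60} \approx -0.016667$)
$\left(\left(46 - -27\right) + l\right) 38 = \left(\left(46 - -27\right) - \frac{1}{60}\right) 38 = \left(\left(46 + 27\right) - \frac{1}{60}\right) 38 = \left(73 - \frac{1}{60}\right) 38 = \frac{4379}{60} \cdot 38 = \frac{83201}{30}$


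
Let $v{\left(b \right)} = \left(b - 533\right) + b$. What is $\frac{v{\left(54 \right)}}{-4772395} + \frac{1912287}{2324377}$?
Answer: $\frac{1825435355518}{2218569034583} \approx 0.8228$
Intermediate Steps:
$v{\left(b \right)} = -533 + 2 b$ ($v{\left(b \right)} = \left(-533 + b\right) + b = -533 + 2 b$)
$\frac{v{\left(54 \right)}}{-4772395} + \frac{1912287}{2324377} = \frac{-533 + 2 \cdot 54}{-4772395} + \frac{1912287}{2324377} = \left(-533 + 108\right) \left(- \frac{1}{4772395}\right) + 1912287 \cdot \frac{1}{2324377} = \left(-425\right) \left(- \frac{1}{4772395}\right) + \frac{1912287}{2324377} = \frac{85}{954479} + \frac{1912287}{2324377} = \frac{1825435355518}{2218569034583}$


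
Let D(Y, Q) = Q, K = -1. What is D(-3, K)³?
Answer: -1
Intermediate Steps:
D(-3, K)³ = (-1)³ = -1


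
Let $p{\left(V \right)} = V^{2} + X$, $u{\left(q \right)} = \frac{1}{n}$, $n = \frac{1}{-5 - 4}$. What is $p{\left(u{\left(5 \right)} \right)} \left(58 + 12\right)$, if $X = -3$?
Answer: $5460$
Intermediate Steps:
$n = - \frac{1}{9}$ ($n = \frac{1}{-9} = - \frac{1}{9} \approx -0.11111$)
$u{\left(q \right)} = -9$ ($u{\left(q \right)} = \frac{1}{- \frac{1}{9}} = -9$)
$p{\left(V \right)} = -3 + V^{2}$ ($p{\left(V \right)} = V^{2} - 3 = -3 + V^{2}$)
$p{\left(u{\left(5 \right)} \right)} \left(58 + 12\right) = \left(-3 + \left(-9\right)^{2}\right) \left(58 + 12\right) = \left(-3 + 81\right) 70 = 78 \cdot 70 = 5460$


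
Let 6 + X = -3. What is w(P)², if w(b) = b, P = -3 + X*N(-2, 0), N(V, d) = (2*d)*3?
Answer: 9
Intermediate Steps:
N(V, d) = 6*d
X = -9 (X = -6 - 3 = -9)
P = -3 (P = -3 - 54*0 = -3 - 9*0 = -3 + 0 = -3)
w(P)² = (-3)² = 9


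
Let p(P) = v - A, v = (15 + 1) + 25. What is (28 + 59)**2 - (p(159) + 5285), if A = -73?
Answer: 2170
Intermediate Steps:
v = 41 (v = 16 + 25 = 41)
p(P) = 114 (p(P) = 41 - 1*(-73) = 41 + 73 = 114)
(28 + 59)**2 - (p(159) + 5285) = (28 + 59)**2 - (114 + 5285) = 87**2 - 1*5399 = 7569 - 5399 = 2170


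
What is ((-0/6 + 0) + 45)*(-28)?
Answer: -1260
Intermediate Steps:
((-0/6 + 0) + 45)*(-28) = ((-2*0 + 0) + 45)*(-28) = ((0 + 0) + 45)*(-28) = (0 + 45)*(-28) = 45*(-28) = -1260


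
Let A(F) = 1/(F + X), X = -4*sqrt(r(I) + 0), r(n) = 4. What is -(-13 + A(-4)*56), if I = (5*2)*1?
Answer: 53/3 ≈ 17.667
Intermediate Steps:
I = 10 (I = 10*1 = 10)
X = -8 (X = -4*sqrt(4 + 0) = -4*sqrt(4) = -4*2 = -8)
A(F) = 1/(-8 + F) (A(F) = 1/(F - 8) = 1/(-8 + F))
-(-13 + A(-4)*56) = -(-13 + 56/(-8 - 4)) = -(-13 + 56/(-12)) = -(-13 - 1/12*56) = -(-13 - 14/3) = -1*(-53/3) = 53/3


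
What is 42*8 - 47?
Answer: 289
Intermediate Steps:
42*8 - 47 = 336 - 47 = 289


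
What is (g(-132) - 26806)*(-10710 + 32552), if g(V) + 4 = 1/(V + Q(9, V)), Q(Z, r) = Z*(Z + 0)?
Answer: -29864806862/51 ≈ -5.8558e+8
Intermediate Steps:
Q(Z, r) = Z² (Q(Z, r) = Z*Z = Z²)
g(V) = -4 + 1/(81 + V) (g(V) = -4 + 1/(V + 9²) = -4 + 1/(V + 81) = -4 + 1/(81 + V))
(g(-132) - 26806)*(-10710 + 32552) = ((-323 - 4*(-132))/(81 - 132) - 26806)*(-10710 + 32552) = ((-323 + 528)/(-51) - 26806)*21842 = (-1/51*205 - 26806)*21842 = (-205/51 - 26806)*21842 = -1367311/51*21842 = -29864806862/51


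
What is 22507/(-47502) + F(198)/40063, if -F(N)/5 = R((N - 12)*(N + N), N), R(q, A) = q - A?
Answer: -18348707521/1903072626 ≈ -9.6416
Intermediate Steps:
F(N) = 5*N - 10*N*(-12 + N) (F(N) = -5*((N - 12)*(N + N) - N) = -5*((-12 + N)*(2*N) - N) = -5*(2*N*(-12 + N) - N) = -5*(-N + 2*N*(-12 + N)) = 5*N - 10*N*(-12 + N))
22507/(-47502) + F(198)/40063 = 22507/(-47502) + (5*198*(25 - 2*198))/40063 = 22507*(-1/47502) + (5*198*(25 - 396))*(1/40063) = -22507/47502 + (5*198*(-371))*(1/40063) = -22507/47502 - 367290*1/40063 = -22507/47502 - 367290/40063 = -18348707521/1903072626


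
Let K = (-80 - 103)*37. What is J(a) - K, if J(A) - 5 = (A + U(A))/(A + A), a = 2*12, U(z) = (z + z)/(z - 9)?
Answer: 203297/30 ≈ 6776.6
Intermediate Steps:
U(z) = 2*z/(-9 + z) (U(z) = (2*z)/(-9 + z) = 2*z/(-9 + z))
a = 24
J(A) = 5 + (A + 2*A/(-9 + A))/(2*A) (J(A) = 5 + (A + 2*A/(-9 + A))/(A + A) = 5 + (A + 2*A/(-9 + A))/((2*A)) = 5 + (A + 2*A/(-9 + A))*(1/(2*A)) = 5 + (A + 2*A/(-9 + A))/(2*A))
K = -6771 (K = -183*37 = -6771)
J(a) - K = (-97 + 11*24)/(2*(-9 + 24)) - 1*(-6771) = (1/2)*(-97 + 264)/15 + 6771 = (1/2)*(1/15)*167 + 6771 = 167/30 + 6771 = 203297/30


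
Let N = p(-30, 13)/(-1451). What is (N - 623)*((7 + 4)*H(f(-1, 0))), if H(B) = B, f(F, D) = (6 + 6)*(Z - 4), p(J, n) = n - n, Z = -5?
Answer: 740124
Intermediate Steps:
p(J, n) = 0
f(F, D) = -108 (f(F, D) = (6 + 6)*(-5 - 4) = 12*(-9) = -108)
N = 0 (N = 0/(-1451) = 0*(-1/1451) = 0)
(N - 623)*((7 + 4)*H(f(-1, 0))) = (0 - 623)*((7 + 4)*(-108)) = -6853*(-108) = -623*(-1188) = 740124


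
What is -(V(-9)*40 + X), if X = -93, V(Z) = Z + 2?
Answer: 373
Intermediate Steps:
V(Z) = 2 + Z
-(V(-9)*40 + X) = -((2 - 9)*40 - 93) = -(-7*40 - 93) = -(-280 - 93) = -1*(-373) = 373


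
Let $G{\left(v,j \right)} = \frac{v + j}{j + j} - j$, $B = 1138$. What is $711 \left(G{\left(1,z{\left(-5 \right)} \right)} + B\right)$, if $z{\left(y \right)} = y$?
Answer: $\frac{4064787}{5} \approx 8.1296 \cdot 10^{5}$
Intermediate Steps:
$G{\left(v,j \right)} = - j + \frac{j + v}{2 j}$ ($G{\left(v,j \right)} = \frac{j + v}{2 j} - j = - j + \frac{j + v}{2 j}$)
$711 \left(G{\left(1,z{\left(-5 \right)} \right)} + B\right) = 711 \left(\left(\frac{1}{2} - -5 + \frac{1}{2} \cdot 1 \frac{1}{-5}\right) + 1138\right) = 711 \left(\left(\frac{1}{2} + 5 + \frac{1}{2} \cdot 1 \left(- \frac{1}{5}\right)\right) + 1138\right) = 711 \left(\left(\frac{1}{2} + 5 - \frac{1}{10}\right) + 1138\right) = 711 \left(\frac{27}{5} + 1138\right) = 711 \cdot \frac{5717}{5} = \frac{4064787}{5}$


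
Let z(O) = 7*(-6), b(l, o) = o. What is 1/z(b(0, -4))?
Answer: -1/42 ≈ -0.023810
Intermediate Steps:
z(O) = -42
1/z(b(0, -4)) = 1/(-42) = -1/42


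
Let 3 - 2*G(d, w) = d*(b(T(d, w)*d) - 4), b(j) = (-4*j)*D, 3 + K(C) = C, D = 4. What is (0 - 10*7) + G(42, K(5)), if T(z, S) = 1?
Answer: 28255/2 ≈ 14128.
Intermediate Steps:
K(C) = -3 + C
b(j) = -16*j (b(j) = -4*j*4 = -16*j)
G(d, w) = 3/2 - d*(-4 - 16*d)/2 (G(d, w) = 3/2 - d*(-16*d - 4)/2 = 3/2 - d*(-4 - 16*d)/2)
(0 - 10*7) + G(42, K(5)) = (0 - 10*7) + (3/2 + 2*42 + 8*42²) = (0 - 70) + (3/2 + 84 + 8*1764) = -70 + (3/2 + 84 + 14112) = -70 + 28395/2 = 28255/2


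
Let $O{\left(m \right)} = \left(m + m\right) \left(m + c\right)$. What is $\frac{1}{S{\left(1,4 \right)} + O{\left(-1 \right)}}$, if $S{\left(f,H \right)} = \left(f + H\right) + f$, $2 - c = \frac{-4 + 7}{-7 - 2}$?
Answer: $\frac{3}{10} \approx 0.3$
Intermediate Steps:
$c = \frac{7}{3}$ ($c = 2 - \frac{-4 + 7}{-7 - 2} = 2 - \frac{3}{-9} = 2 - 3 \left(- \frac{1}{9}\right) = 2 - - \frac{1}{3} = 2 + \frac{1}{3} = \frac{7}{3} \approx 2.3333$)
$O{\left(m \right)} = 2 m \left(\frac{7}{3} + m\right)$ ($O{\left(m \right)} = \left(m + m\right) \left(m + \frac{7}{3}\right) = 2 m \left(\frac{7}{3} + m\right)$)
$S{\left(f,H \right)} = H + 2 f$ ($S{\left(f,H \right)} = \left(H + f\right) + f = H + 2 f$)
$\frac{1}{S{\left(1,4 \right)} + O{\left(-1 \right)}} = \frac{1}{\left(4 + 2 \cdot 1\right) + \frac{2}{3} \left(-1\right) \left(7 + 3 \left(-1\right)\right)} = \frac{1}{\left(4 + 2\right) + \frac{2}{3} \left(-1\right) \left(7 - 3\right)} = \frac{1}{6 + \frac{2}{3} \left(-1\right) 4} = \frac{1}{6 - \frac{8}{3}} = \frac{1}{\frac{10}{3}} = \frac{3}{10}$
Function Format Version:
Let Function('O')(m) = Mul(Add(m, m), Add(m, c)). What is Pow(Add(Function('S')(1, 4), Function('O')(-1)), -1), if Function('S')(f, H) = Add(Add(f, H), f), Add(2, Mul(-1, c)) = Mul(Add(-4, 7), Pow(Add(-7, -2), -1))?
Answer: Rational(3, 10) ≈ 0.30000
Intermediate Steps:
c = Rational(7, 3) (c = Add(2, Mul(-1, Mul(Add(-4, 7), Pow(Add(-7, -2), -1)))) = Add(2, Mul(-1, Mul(3, Pow(-9, -1)))) = Add(2, Mul(-1, Mul(3, Rational(-1, 9)))) = Add(2, Mul(-1, Rational(-1, 3))) = Add(2, Rational(1, 3)) = Rational(7, 3) ≈ 2.3333)
Function('O')(m) = Mul(2, m, Add(Rational(7, 3), m)) (Function('O')(m) = Mul(Add(m, m), Add(m, Rational(7, 3))) = Mul(Mul(2, m), Add(Rational(7, 3), m)) = Mul(2, m, Add(Rational(7, 3), m)))
Function('S')(f, H) = Add(H, Mul(2, f)) (Function('S')(f, H) = Add(Add(H, f), f) = Add(H, Mul(2, f)))
Pow(Add(Function('S')(1, 4), Function('O')(-1)), -1) = Pow(Add(Add(4, Mul(2, 1)), Mul(Rational(2, 3), -1, Add(7, Mul(3, -1)))), -1) = Pow(Add(Add(4, 2), Mul(Rational(2, 3), -1, Add(7, -3))), -1) = Pow(Add(6, Mul(Rational(2, 3), -1, 4)), -1) = Pow(Add(6, Rational(-8, 3)), -1) = Pow(Rational(10, 3), -1) = Rational(3, 10)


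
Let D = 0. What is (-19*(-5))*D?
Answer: 0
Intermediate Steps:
(-19*(-5))*D = -19*(-5)*0 = 95*0 = 0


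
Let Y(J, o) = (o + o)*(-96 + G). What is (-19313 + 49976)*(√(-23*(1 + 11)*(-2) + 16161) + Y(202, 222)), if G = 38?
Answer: -789633576 + 91989*√1857 ≈ -7.8567e+8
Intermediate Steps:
Y(J, o) = -116*o (Y(J, o) = (o + o)*(-96 + 38) = (2*o)*(-58) = -116*o)
(-19313 + 49976)*(√(-23*(1 + 11)*(-2) + 16161) + Y(202, 222)) = (-19313 + 49976)*(√(-23*(1 + 11)*(-2) + 16161) - 116*222) = 30663*(√(-23*12*(-2) + 16161) - 25752) = 30663*(√(-276*(-2) + 16161) - 25752) = 30663*(√(552 + 16161) - 25752) = 30663*(√16713 - 25752) = 30663*(3*√1857 - 25752) = 30663*(-25752 + 3*√1857) = -789633576 + 91989*√1857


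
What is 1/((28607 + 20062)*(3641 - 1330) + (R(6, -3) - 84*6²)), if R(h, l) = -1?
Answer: 1/112471034 ≈ 8.8912e-9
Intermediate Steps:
1/((28607 + 20062)*(3641 - 1330) + (R(6, -3) - 84*6²)) = 1/((28607 + 20062)*(3641 - 1330) + (-1 - 84*6²)) = 1/(48669*2311 + (-1 - 84*36)) = 1/(112474059 + (-1 - 3024)) = 1/(112474059 - 3025) = 1/112471034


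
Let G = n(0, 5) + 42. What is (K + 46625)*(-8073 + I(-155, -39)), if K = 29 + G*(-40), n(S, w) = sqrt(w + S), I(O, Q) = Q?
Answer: -364829088 + 324480*sqrt(5) ≈ -3.6410e+8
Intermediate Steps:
n(S, w) = sqrt(S + w)
G = 42 + sqrt(5) (G = sqrt(0 + 5) + 42 = sqrt(5) + 42 = 42 + sqrt(5) ≈ 44.236)
K = -1651 - 40*sqrt(5) (K = 29 + (42 + sqrt(5))*(-40) = 29 + (-1680 - 40*sqrt(5)) = -1651 - 40*sqrt(5) ≈ -1740.4)
(K + 46625)*(-8073 + I(-155, -39)) = ((-1651 - 40*sqrt(5)) + 46625)*(-8073 - 39) = (44974 - 40*sqrt(5))*(-8112) = -364829088 + 324480*sqrt(5)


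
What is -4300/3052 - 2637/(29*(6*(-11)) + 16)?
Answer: -28319/1448174 ≈ -0.019555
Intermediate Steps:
-4300/3052 - 2637/(29*(6*(-11)) + 16) = -4300*1/3052 - 2637/(29*(-66) + 16) = -1075/763 - 2637/(-1914 + 16) = -1075/763 - 2637/(-1898) = -1075/763 - 2637*(-1/1898) = -1075/763 + 2637/1898 = -28319/1448174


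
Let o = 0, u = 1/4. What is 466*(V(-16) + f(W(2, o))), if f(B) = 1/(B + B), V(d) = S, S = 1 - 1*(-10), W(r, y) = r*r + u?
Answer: 88074/17 ≈ 5180.8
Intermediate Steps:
u = ¼ ≈ 0.25000
W(r, y) = ¼ + r² (W(r, y) = r*r + ¼ = r² + ¼ = ¼ + r²)
S = 11 (S = 1 + 10 = 11)
V(d) = 11
f(B) = 1/(2*B)
466*(V(-16) + f(W(2, o))) = 466*(11 + 1/(2*(¼ + 2²))) = 466*(11 + 1/(2*(¼ + 4))) = 466*(11 + 1/(2*(17/4))) = 466*(11 + (½)*(4/17)) = 466*(11 + 2/17) = 466*(189/17) = 88074/17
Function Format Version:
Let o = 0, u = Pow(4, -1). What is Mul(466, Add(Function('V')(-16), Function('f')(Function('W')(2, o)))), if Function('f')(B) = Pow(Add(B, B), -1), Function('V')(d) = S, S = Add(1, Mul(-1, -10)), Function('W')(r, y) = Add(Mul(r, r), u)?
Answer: Rational(88074, 17) ≈ 5180.8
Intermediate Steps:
u = Rational(1, 4) ≈ 0.25000
Function('W')(r, y) = Add(Rational(1, 4), Pow(r, 2)) (Function('W')(r, y) = Add(Mul(r, r), Rational(1, 4)) = Add(Pow(r, 2), Rational(1, 4)) = Add(Rational(1, 4), Pow(r, 2)))
S = 11 (S = Add(1, 10) = 11)
Function('V')(d) = 11
Function('f')(B) = Mul(Rational(1, 2), Pow(B, -1)) (Function('f')(B) = Pow(Mul(2, B), -1) = Mul(Rational(1, 2), Pow(B, -1)))
Mul(466, Add(Function('V')(-16), Function('f')(Function('W')(2, o)))) = Mul(466, Add(11, Mul(Rational(1, 2), Pow(Add(Rational(1, 4), Pow(2, 2)), -1)))) = Mul(466, Add(11, Mul(Rational(1, 2), Pow(Add(Rational(1, 4), 4), -1)))) = Mul(466, Add(11, Mul(Rational(1, 2), Pow(Rational(17, 4), -1)))) = Mul(466, Add(11, Mul(Rational(1, 2), Rational(4, 17)))) = Mul(466, Add(11, Rational(2, 17))) = Mul(466, Rational(189, 17)) = Rational(88074, 17)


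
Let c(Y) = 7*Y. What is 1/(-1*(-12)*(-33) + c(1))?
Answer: -1/389 ≈ -0.0025707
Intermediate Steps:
1/(-1*(-12)*(-33) + c(1)) = 1/(-1*(-12)*(-33) + 7*1) = 1/(12*(-33) + 7) = 1/(-396 + 7) = 1/(-389) = -1/389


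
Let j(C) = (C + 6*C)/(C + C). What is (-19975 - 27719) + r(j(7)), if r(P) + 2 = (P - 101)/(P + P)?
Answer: -667939/14 ≈ -47710.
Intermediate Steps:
j(C) = 7/2 (j(C) = (7*C)/((2*C)) = (7*C)*(1/(2*C)) = 7/2)
r(P) = -2 + (-101 + P)/(2*P) (r(P) = -2 + (P - 101)/(P + P) = -2 + (-101 + P)/((2*P)) = -2 + (-101 + P)*(1/(2*P)) = -2 + (-101 + P)/(2*P))
(-19975 - 27719) + r(j(7)) = (-19975 - 27719) + (-101 - 3*7/2)/(2*(7/2)) = -47694 + (½)*(2/7)*(-101 - 21/2) = -47694 + (½)*(2/7)*(-223/2) = -47694 - 223/14 = -667939/14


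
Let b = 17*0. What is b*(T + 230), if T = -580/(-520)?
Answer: 0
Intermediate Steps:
T = 29/26 (T = -580*(-1/520) = 29/26 ≈ 1.1154)
b = 0
b*(T + 230) = 0*(29/26 + 230) = 0*(6009/26) = 0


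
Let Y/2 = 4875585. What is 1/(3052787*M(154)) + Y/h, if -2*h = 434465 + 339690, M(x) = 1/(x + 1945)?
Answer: -626682790213/24877161263 ≈ -25.191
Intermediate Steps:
M(x) = 1/(1945 + x)
Y = 9751170 (Y = 2*4875585 = 9751170)
h = -774155/2 (h = -(434465 + 339690)/2 = -½*774155 = -774155/2 ≈ -3.8708e+5)
1/(3052787*M(154)) + Y/h = 1/(3052787*(1/(1945 + 154))) + 9751170/(-774155/2) = 1/(3052787*(1/2099)) + 9751170*(-2/774155) = 1/(3052787*(1/2099)) - 3900468/154831 = (1/3052787)*2099 - 3900468/154831 = 2099/3052787 - 3900468/154831 = -626682790213/24877161263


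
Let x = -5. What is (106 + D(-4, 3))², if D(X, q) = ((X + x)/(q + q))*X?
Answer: 12544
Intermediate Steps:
D(X, q) = X*(-5 + X)/(2*q) (D(X, q) = ((X - 5)/(q + q))*X = ((-5 + X)/((2*q)))*X = ((-5 + X)*(1/(2*q)))*X = ((-5 + X)/(2*q))*X = X*(-5 + X)/(2*q))
(106 + D(-4, 3))² = (106 + (½)*(-4)*(-5 - 4)/3)² = (106 + (½)*(-4)*(⅓)*(-9))² = (106 + 6)² = 112² = 12544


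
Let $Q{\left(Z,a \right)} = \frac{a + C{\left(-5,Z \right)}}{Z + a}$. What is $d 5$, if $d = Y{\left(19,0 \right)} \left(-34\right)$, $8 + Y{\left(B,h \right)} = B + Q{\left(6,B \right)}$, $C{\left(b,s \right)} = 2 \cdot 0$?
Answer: $- \frac{9996}{5} \approx -1999.2$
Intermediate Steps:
$C{\left(b,s \right)} = 0$
$Q{\left(Z,a \right)} = \frac{a}{Z + a}$ ($Q{\left(Z,a \right)} = \frac{a + 0}{Z + a} = \frac{a}{Z + a}$)
$Y{\left(B,h \right)} = -8 + B + \frac{B}{6 + B}$ ($Y{\left(B,h \right)} = -8 + \left(B + \frac{B}{6 + B}\right) = -8 + B + \frac{B}{6 + B}$)
$d = - \frac{9996}{25}$ ($d = \frac{-48 + 19^{2} - 19}{6 + 19} \left(-34\right) = \frac{-48 + 361 - 19}{25} \left(-34\right) = \frac{1}{25} \cdot 294 \left(-34\right) = \frac{294}{25} \left(-34\right) = - \frac{9996}{25} \approx -399.84$)
$d 5 = \left(- \frac{9996}{25}\right) 5 = - \frac{9996}{5}$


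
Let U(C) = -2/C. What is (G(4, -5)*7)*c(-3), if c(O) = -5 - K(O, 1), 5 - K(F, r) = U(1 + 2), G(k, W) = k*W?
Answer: 4480/3 ≈ 1493.3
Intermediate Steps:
G(k, W) = W*k
K(F, r) = 17/3 (K(F, r) = 5 - (-2)/(1 + 2) = 5 - (-2)/3 = 5 - 1*(-⅔) = 5 + ⅔ = 17/3)
c(O) = -32/3 (c(O) = -5 - 1*17/3 = -5 - 17/3 = -32/3)
(G(4, -5)*7)*c(-3) = (-5*4*7)*(-32/3) = -20*7*(-32/3) = -140*(-32/3) = 4480/3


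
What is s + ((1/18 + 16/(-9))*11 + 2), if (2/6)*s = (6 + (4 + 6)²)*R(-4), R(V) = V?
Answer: -23201/18 ≈ -1288.9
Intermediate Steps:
s = -1272 (s = 3*((6 + (4 + 6)²)*(-4)) = 3*((6 + 10²)*(-4)) = 3*((6 + 100)*(-4)) = 3*(106*(-4)) = 3*(-424) = -1272)
s + ((1/18 + 16/(-9))*11 + 2) = -1272 + ((1/18 + 16/(-9))*11 + 2) = -1272 + ((1*(1/18) + 16*(-⅑))*11 + 2) = -1272 + ((1/18 - 16/9)*11 + 2) = -1272 + (-31/18*11 + 2) = -1272 + (-341/18 + 2) = -1272 - 305/18 = -23201/18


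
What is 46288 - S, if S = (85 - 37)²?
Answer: 43984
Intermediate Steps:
S = 2304 (S = 48² = 2304)
46288 - S = 46288 - 1*2304 = 46288 - 2304 = 43984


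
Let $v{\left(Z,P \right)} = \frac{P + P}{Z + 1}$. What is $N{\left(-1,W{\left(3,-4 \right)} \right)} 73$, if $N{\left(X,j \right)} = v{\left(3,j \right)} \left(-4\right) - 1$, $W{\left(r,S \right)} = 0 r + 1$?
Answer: $-219$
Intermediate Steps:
$v{\left(Z,P \right)} = \frac{2 P}{1 + Z}$
$W{\left(r,S \right)} = 1$ ($W{\left(r,S \right)} = 0 + 1 = 1$)
$N{\left(X,j \right)} = -1 - 2 j$ ($N{\left(X,j \right)} = \frac{2 j}{1 + 3} \left(-4\right) - 1 = \frac{2 j}{4} \left(-4\right) - 1 = 2 j \frac{1}{4} \left(-4\right) - 1 = \frac{j}{2} \left(-4\right) - 1 = - 2 j - 1 = -1 - 2 j$)
$N{\left(-1,W{\left(3,-4 \right)} \right)} 73 = \left(-1 - 2\right) 73 = \left(-3\right) 73 = -219$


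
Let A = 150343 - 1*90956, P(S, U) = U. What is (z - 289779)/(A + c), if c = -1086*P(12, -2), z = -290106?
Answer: -579885/61559 ≈ -9.4200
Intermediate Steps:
c = 2172 (c = -1086*(-2) = 2172)
A = 59387 (A = 150343 - 90956 = 59387)
(z - 289779)/(A + c) = (-290106 - 289779)/(59387 + 2172) = -579885/61559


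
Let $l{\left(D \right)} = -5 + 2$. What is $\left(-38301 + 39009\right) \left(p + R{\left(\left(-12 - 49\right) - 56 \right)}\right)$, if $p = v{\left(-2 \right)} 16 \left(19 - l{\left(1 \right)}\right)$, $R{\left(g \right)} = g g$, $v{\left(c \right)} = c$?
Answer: $9193380$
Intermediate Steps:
$R{\left(g \right)} = g^{2}$
$l{\left(D \right)} = -3$
$p = -704$ ($p = \left(-2\right) 16 \left(19 - -3\right) = - 32 \left(19 + 3\right) = \left(-32\right) 22 = -704$)
$\left(-38301 + 39009\right) \left(p + R{\left(\left(-12 - 49\right) - 56 \right)}\right) = \left(-38301 + 39009\right) \left(-704 + \left(\left(-12 - 49\right) - 56\right)^{2}\right) = 708 \left(-704 + \left(-61 - 56\right)^{2}\right) = 708 \left(-704 + \left(-117\right)^{2}\right) = 708 \left(-704 + 13689\right) = 708 \cdot 12985 = 9193380$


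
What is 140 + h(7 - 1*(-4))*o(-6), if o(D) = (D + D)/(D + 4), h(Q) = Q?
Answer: 206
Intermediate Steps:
o(D) = 2*D/(4 + D) (o(D) = (2*D)/(4 + D) = 2*D/(4 + D))
140 + h(7 - 1*(-4))*o(-6) = 140 + (7 - 1*(-4))*(2*(-6)/(4 - 6)) = 140 + (7 + 4)*(2*(-6)/(-2)) = 140 + 11*(2*(-6)*(-½)) = 140 + 11*6 = 140 + 66 = 206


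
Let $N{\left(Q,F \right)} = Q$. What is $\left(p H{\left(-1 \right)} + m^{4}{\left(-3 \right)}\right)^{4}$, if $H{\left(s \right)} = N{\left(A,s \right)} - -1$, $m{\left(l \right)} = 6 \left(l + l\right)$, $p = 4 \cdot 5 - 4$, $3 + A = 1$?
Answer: $7958357857873945600000000$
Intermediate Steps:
$A = -2$ ($A = -3 + 1 = -2$)
$p = 16$ ($p = 20 - 4 = 16$)
$m{\left(l \right)} = 12 l$ ($m{\left(l \right)} = 6 \cdot 2 l = 12 l$)
$H{\left(s \right)} = -1$ ($H{\left(s \right)} = -2 - -1 = -2 + 1 = -1$)
$\left(p H{\left(-1 \right)} + m^{4}{\left(-3 \right)}\right)^{4} = \left(16 \left(-1\right) + \left(12 \left(-3\right)\right)^{4}\right)^{4} = \left(-16 + \left(-36\right)^{4}\right)^{4} = \left(-16 + 1679616\right)^{4} = 1679600^{4} = 7958357857873945600000000$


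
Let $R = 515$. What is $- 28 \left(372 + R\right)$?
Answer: $-24836$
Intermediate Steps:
$- 28 \left(372 + R\right) = - 28 \left(372 + 515\right) = \left(-28\right) 887 = -24836$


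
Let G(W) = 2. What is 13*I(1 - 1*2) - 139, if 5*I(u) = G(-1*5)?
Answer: -669/5 ≈ -133.80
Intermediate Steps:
I(u) = 2/5 (I(u) = (1/5)*2 = 2/5)
13*I(1 - 1*2) - 139 = 13*(2/5) - 139 = 26/5 - 139 = -669/5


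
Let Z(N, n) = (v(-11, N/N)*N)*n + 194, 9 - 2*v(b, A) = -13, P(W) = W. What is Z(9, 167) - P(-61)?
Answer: 16788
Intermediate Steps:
v(b, A) = 11 (v(b, A) = 9/2 - 1/2*(-13) = 9/2 + 13/2 = 11)
Z(N, n) = 194 + 11*N*n (Z(N, n) = (11*N)*n + 194 = 11*N*n + 194 = 194 + 11*N*n)
Z(9, 167) - P(-61) = (194 + 11*9*167) - 1*(-61) = (194 + 16533) + 61 = 16727 + 61 = 16788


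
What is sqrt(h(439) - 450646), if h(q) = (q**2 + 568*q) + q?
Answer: 7*I*sqrt(166) ≈ 90.189*I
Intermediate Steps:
h(q) = q**2 + 569*q
sqrt(h(439) - 450646) = sqrt(439*(569 + 439) - 450646) = sqrt(439*1008 - 450646) = sqrt(442512 - 450646) = sqrt(-8134) = 7*I*sqrt(166)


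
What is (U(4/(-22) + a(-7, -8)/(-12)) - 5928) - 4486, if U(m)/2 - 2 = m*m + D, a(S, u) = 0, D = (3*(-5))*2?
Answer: -1266862/121 ≈ -10470.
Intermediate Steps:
D = -30 (D = -15*2 = -30)
U(m) = -56 + 2*m² (U(m) = 4 + 2*(m*m - 30) = 4 + 2*(m² - 30) = 4 + 2*(-30 + m²) = 4 + (-60 + 2*m²) = -56 + 2*m²)
(U(4/(-22) + a(-7, -8)/(-12)) - 5928) - 4486 = ((-56 + 2*(4/(-22) + 0/(-12))²) - 5928) - 4486 = ((-56 + 2*(4*(-1/22) + 0*(-1/12))²) - 5928) - 4486 = ((-56 + 2*(-2/11 + 0)²) - 5928) - 4486 = ((-56 + 2*(-2/11)²) - 5928) - 4486 = ((-56 + 2*(4/121)) - 5928) - 4486 = ((-56 + 8/121) - 5928) - 4486 = (-6768/121 - 5928) - 4486 = -724056/121 - 4486 = -1266862/121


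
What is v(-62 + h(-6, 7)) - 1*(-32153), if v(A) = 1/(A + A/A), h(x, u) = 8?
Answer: 1704108/53 ≈ 32153.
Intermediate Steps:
v(A) = 1/(1 + A) (v(A) = 1/(A + 1) = 1/(1 + A))
v(-62 + h(-6, 7)) - 1*(-32153) = 1/(1 + (-62 + 8)) - 1*(-32153) = 1/(1 - 54) + 32153 = 1/(-53) + 32153 = -1/53 + 32153 = 1704108/53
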